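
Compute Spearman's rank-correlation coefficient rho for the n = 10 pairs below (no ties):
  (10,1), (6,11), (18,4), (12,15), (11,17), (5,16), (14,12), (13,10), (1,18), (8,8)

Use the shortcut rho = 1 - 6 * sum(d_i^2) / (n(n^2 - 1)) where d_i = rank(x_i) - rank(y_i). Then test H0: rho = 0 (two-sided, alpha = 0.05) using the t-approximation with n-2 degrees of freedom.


Step 1: Rank x and y separately (midranks; no ties here).
rank(x): 10->5, 6->3, 18->10, 12->7, 11->6, 5->2, 14->9, 13->8, 1->1, 8->4
rank(y): 1->1, 11->5, 4->2, 15->7, 17->9, 16->8, 12->6, 10->4, 18->10, 8->3
Step 2: d_i = R_x(i) - R_y(i); compute d_i^2.
  (5-1)^2=16, (3-5)^2=4, (10-2)^2=64, (7-7)^2=0, (6-9)^2=9, (2-8)^2=36, (9-6)^2=9, (8-4)^2=16, (1-10)^2=81, (4-3)^2=1
sum(d^2) = 236.
Step 3: rho = 1 - 6*236 / (10*(10^2 - 1)) = 1 - 1416/990 = -0.430303.
Step 4: Under H0, t = rho * sqrt((n-2)/(1-rho^2)) = -1.3483 ~ t(8).
Step 5: Two-sided p-value from the t-distribution with 8 df = 0.214492.
Step 6: alpha = 0.05. fail to reject H0.

rho = -0.4303, p = 0.214492, fail to reject H0 at alpha = 0.05.


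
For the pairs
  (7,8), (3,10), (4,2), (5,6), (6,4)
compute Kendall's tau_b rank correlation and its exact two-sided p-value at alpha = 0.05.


Step 1: Enumerate the 10 unordered pairs (i,j) with i<j and classify each by sign(x_j-x_i) * sign(y_j-y_i).
  (1,2):dx=-4,dy=+2->D; (1,3):dx=-3,dy=-6->C; (1,4):dx=-2,dy=-2->C; (1,5):dx=-1,dy=-4->C
  (2,3):dx=+1,dy=-8->D; (2,4):dx=+2,dy=-4->D; (2,5):dx=+3,dy=-6->D; (3,4):dx=+1,dy=+4->C
  (3,5):dx=+2,dy=+2->C; (4,5):dx=+1,dy=-2->D
Step 2: C = 5, D = 5, total pairs = 10.
Step 3: tau = (C - D)/(n(n-1)/2) = (5 - 5)/10 = 0.000000.
Step 4: Exact two-sided p-value (enumerate n! = 120 permutations of y under H0): p = 1.000000.
Step 5: alpha = 0.05. fail to reject H0.

tau_b = 0.0000 (C=5, D=5), p = 1.000000, fail to reject H0.


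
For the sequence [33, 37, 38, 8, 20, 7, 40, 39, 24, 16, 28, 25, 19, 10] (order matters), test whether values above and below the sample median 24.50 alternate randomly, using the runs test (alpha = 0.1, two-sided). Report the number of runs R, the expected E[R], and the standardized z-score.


Step 1: Compute median = 24.50; label A = above, B = below.
Labels in order: AAABBBAABBAABB  (n_A = 7, n_B = 7)
Step 2: Count runs R = 6.
Step 3: Under H0 (random ordering), E[R] = 2*n_A*n_B/(n_A+n_B) + 1 = 2*7*7/14 + 1 = 8.0000.
        Var[R] = 2*n_A*n_B*(2*n_A*n_B - n_A - n_B) / ((n_A+n_B)^2 * (n_A+n_B-1)) = 8232/2548 = 3.2308.
        SD[R] = 1.7974.
Step 4: Continuity-corrected z = (R + 0.5 - E[R]) / SD[R] = (6 + 0.5 - 8.0000) / 1.7974 = -0.8345.
Step 5: Two-sided p-value via normal approximation = 2*(1 - Phi(|z|)) = 0.403986.
Step 6: alpha = 0.1. fail to reject H0.

R = 6, z = -0.8345, p = 0.403986, fail to reject H0.


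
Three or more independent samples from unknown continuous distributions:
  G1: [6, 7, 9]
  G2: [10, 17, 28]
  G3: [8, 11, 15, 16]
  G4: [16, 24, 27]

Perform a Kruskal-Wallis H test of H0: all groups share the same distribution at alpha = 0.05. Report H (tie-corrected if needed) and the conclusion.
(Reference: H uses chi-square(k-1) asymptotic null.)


Step 1: Combine all N = 13 observations and assign midranks.
sorted (value, group, rank): (6,G1,1), (7,G1,2), (8,G3,3), (9,G1,4), (10,G2,5), (11,G3,6), (15,G3,7), (16,G3,8.5), (16,G4,8.5), (17,G2,10), (24,G4,11), (27,G4,12), (28,G2,13)
Step 2: Sum ranks within each group.
R_1 = 7 (n_1 = 3)
R_2 = 28 (n_2 = 3)
R_3 = 24.5 (n_3 = 4)
R_4 = 31.5 (n_4 = 3)
Step 3: H = 12/(N(N+1)) * sum(R_i^2/n_i) - 3(N+1)
     = 12/(13*14) * (7^2/3 + 28^2/3 + 24.5^2/4 + 31.5^2/3) - 3*14
     = 0.065934 * 758.479 - 42
     = 8.009615.
Step 4: Ties present; correction factor C = 1 - 6/(13^3 - 13) = 0.997253. Corrected H = 8.009615 / 0.997253 = 8.031680.
Step 5: Under H0, H ~ chi^2(3); p-value = 0.045361.
Step 6: alpha = 0.05. reject H0.

H = 8.0317, df = 3, p = 0.045361, reject H0.


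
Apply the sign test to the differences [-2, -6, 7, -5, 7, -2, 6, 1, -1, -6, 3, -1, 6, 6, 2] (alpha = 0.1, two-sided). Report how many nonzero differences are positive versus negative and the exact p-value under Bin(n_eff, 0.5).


Step 1: Discard zero differences. Original n = 15; n_eff = number of nonzero differences = 15.
Nonzero differences (with sign): -2, -6, +7, -5, +7, -2, +6, +1, -1, -6, +3, -1, +6, +6, +2
Step 2: Count signs: positive = 8, negative = 7.
Step 3: Under H0: P(positive) = 0.5, so the number of positives S ~ Bin(15, 0.5).
Step 4: Two-sided exact p-value = sum of Bin(15,0.5) probabilities at or below the observed probability = 1.000000.
Step 5: alpha = 0.1. fail to reject H0.

n_eff = 15, pos = 8, neg = 7, p = 1.000000, fail to reject H0.


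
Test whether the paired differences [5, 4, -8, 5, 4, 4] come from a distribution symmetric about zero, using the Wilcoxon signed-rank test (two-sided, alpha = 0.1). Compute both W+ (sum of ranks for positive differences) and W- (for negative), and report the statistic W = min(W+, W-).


Step 1: Drop any zero differences (none here) and take |d_i|.
|d| = [5, 4, 8, 5, 4, 4]
Step 2: Midrank |d_i| (ties get averaged ranks).
ranks: |5|->4.5, |4|->2, |8|->6, |5|->4.5, |4|->2, |4|->2
Step 3: Attach original signs; sum ranks with positive sign and with negative sign.
W+ = 4.5 + 2 + 4.5 + 2 + 2 = 15
W- = 6 = 6
(Check: W+ + W- = 21 should equal n(n+1)/2 = 21.)
Step 4: Test statistic W = min(W+, W-) = 6.
Step 5: Ties in |d|, so use the tie-corrected normal approximation.
        E[W] = n(n+1)/4 = 6*7/4 = 10.5.
        Tie groups: |d|=4 (t=3), |d|=5 (t=2); sum(t^3 - t) = 30.
        Var[W] = n(n+1)(2n+1)/24 - sum(t^3-t)/48 = 546/24 - 30/48 = 22.125.
        z = (W - E[W]) / sqrt(Var[W]) = (6 - 10.5) / 4.7037 = -0.9567.
        Two-sided p = 2*Phi(z) = 0.338724.
Step 6: alpha = 0.1. fail to reject H0.

W+ = 15, W- = 6, W = min = 6, p = 0.338724, fail to reject H0.


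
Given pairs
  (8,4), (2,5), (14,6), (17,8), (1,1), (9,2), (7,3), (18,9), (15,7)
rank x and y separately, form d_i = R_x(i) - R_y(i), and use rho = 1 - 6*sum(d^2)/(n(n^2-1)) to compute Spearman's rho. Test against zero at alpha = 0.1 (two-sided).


Step 1: Rank x and y separately (midranks; no ties here).
rank(x): 8->4, 2->2, 14->6, 17->8, 1->1, 9->5, 7->3, 18->9, 15->7
rank(y): 4->4, 5->5, 6->6, 8->8, 1->1, 2->2, 3->3, 9->9, 7->7
Step 2: d_i = R_x(i) - R_y(i); compute d_i^2.
  (4-4)^2=0, (2-5)^2=9, (6-6)^2=0, (8-8)^2=0, (1-1)^2=0, (5-2)^2=9, (3-3)^2=0, (9-9)^2=0, (7-7)^2=0
sum(d^2) = 18.
Step 3: rho = 1 - 6*18 / (9*(9^2 - 1)) = 1 - 108/720 = 0.850000.
Step 4: Under H0, t = rho * sqrt((n-2)/(1-rho^2)) = 4.2691 ~ t(7).
Step 5: Two-sided p-value from the t-distribution with 7 df = 0.003705.
Step 6: alpha = 0.1. reject H0.

rho = 0.8500, p = 0.003705, reject H0 at alpha = 0.1.


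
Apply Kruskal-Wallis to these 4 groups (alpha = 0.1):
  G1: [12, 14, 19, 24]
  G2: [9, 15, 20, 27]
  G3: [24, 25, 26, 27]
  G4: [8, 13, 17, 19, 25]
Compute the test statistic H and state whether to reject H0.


Step 1: Combine all N = 17 observations and assign midranks.
sorted (value, group, rank): (8,G4,1), (9,G2,2), (12,G1,3), (13,G4,4), (14,G1,5), (15,G2,6), (17,G4,7), (19,G1,8.5), (19,G4,8.5), (20,G2,10), (24,G1,11.5), (24,G3,11.5), (25,G3,13.5), (25,G4,13.5), (26,G3,15), (27,G2,16.5), (27,G3,16.5)
Step 2: Sum ranks within each group.
R_1 = 28 (n_1 = 4)
R_2 = 34.5 (n_2 = 4)
R_3 = 56.5 (n_3 = 4)
R_4 = 34 (n_4 = 5)
Step 3: H = 12/(N(N+1)) * sum(R_i^2/n_i) - 3(N+1)
     = 12/(17*18) * (28^2/4 + 34.5^2/4 + 56.5^2/4 + 34^2/5) - 3*18
     = 0.039216 * 1522.83 - 54
     = 5.718627.
Step 4: Ties present; correction factor C = 1 - 24/(17^3 - 17) = 0.995098. Corrected H = 5.718627 / 0.995098 = 5.746798.
Step 5: Under H0, H ~ chi^2(3); p-value = 0.124600.
Step 6: alpha = 0.1. fail to reject H0.

H = 5.7468, df = 3, p = 0.124600, fail to reject H0.


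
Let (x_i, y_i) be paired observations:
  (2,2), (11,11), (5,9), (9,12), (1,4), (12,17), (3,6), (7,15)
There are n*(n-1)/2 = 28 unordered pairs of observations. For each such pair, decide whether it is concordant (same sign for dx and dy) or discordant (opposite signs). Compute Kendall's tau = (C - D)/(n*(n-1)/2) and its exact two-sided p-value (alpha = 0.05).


Step 1: Enumerate the 28 unordered pairs (i,j) with i<j and classify each by sign(x_j-x_i) * sign(y_j-y_i).
  (1,2):dx=+9,dy=+9->C; (1,3):dx=+3,dy=+7->C; (1,4):dx=+7,dy=+10->C; (1,5):dx=-1,dy=+2->D
  (1,6):dx=+10,dy=+15->C; (1,7):dx=+1,dy=+4->C; (1,8):dx=+5,dy=+13->C; (2,3):dx=-6,dy=-2->C
  (2,4):dx=-2,dy=+1->D; (2,5):dx=-10,dy=-7->C; (2,6):dx=+1,dy=+6->C; (2,7):dx=-8,dy=-5->C
  (2,8):dx=-4,dy=+4->D; (3,4):dx=+4,dy=+3->C; (3,5):dx=-4,dy=-5->C; (3,6):dx=+7,dy=+8->C
  (3,7):dx=-2,dy=-3->C; (3,8):dx=+2,dy=+6->C; (4,5):dx=-8,dy=-8->C; (4,6):dx=+3,dy=+5->C
  (4,7):dx=-6,dy=-6->C; (4,8):dx=-2,dy=+3->D; (5,6):dx=+11,dy=+13->C; (5,7):dx=+2,dy=+2->C
  (5,8):dx=+6,dy=+11->C; (6,7):dx=-9,dy=-11->C; (6,8):dx=-5,dy=-2->C; (7,8):dx=+4,dy=+9->C
Step 2: C = 24, D = 4, total pairs = 28.
Step 3: tau = (C - D)/(n(n-1)/2) = (24 - 4)/28 = 0.714286.
Step 4: Exact two-sided p-value (enumerate n! = 40320 permutations of y under H0): p = 0.014137.
Step 5: alpha = 0.05. reject H0.

tau_b = 0.7143 (C=24, D=4), p = 0.014137, reject H0.


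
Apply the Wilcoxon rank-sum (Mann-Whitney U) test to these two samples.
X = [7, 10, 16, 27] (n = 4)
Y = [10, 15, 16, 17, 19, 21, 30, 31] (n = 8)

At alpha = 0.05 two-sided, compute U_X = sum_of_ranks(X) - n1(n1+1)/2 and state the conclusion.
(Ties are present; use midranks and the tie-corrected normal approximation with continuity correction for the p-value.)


Step 1: Combine and sort all 12 observations; assign midranks.
sorted (value, group): (7,X), (10,X), (10,Y), (15,Y), (16,X), (16,Y), (17,Y), (19,Y), (21,Y), (27,X), (30,Y), (31,Y)
ranks: 7->1, 10->2.5, 10->2.5, 15->4, 16->5.5, 16->5.5, 17->7, 19->8, 21->9, 27->10, 30->11, 31->12
Step 2: Rank sum for X: R1 = 1 + 2.5 + 5.5 + 10 = 19.
Step 3: U_X = R1 - n1(n1+1)/2 = 19 - 4*5/2 = 19 - 10 = 9.
       U_Y = n1*n2 - U_X = 32 - 9 = 23.
Step 4: Ties are present, so use the tie-corrected normal approximation (with continuity correction) for the p-value.
Step 5: p-value = 0.267926; compare to alpha = 0.05. fail to reject H0.

U_X = 9, p = 0.267926, fail to reject H0 at alpha = 0.05.


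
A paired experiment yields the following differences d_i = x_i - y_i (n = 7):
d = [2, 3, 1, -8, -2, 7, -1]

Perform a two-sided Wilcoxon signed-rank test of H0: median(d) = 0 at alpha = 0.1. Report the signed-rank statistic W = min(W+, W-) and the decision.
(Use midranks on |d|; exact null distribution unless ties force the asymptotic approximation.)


Step 1: Drop any zero differences (none here) and take |d_i|.
|d| = [2, 3, 1, 8, 2, 7, 1]
Step 2: Midrank |d_i| (ties get averaged ranks).
ranks: |2|->3.5, |3|->5, |1|->1.5, |8|->7, |2|->3.5, |7|->6, |1|->1.5
Step 3: Attach original signs; sum ranks with positive sign and with negative sign.
W+ = 3.5 + 5 + 1.5 + 6 = 16
W- = 7 + 3.5 + 1.5 = 12
(Check: W+ + W- = 28 should equal n(n+1)/2 = 28.)
Step 4: Test statistic W = min(W+, W-) = 12.
Step 5: Ties in |d|, so use the tie-corrected normal approximation.
        E[W] = n(n+1)/4 = 7*8/4 = 14.
        Tie groups: |d|=1 (t=2), |d|=2 (t=2); sum(t^3 - t) = 12.
        Var[W] = n(n+1)(2n+1)/24 - sum(t^3-t)/48 = 840/24 - 12/48 = 34.75.
        z = (W - E[W]) / sqrt(Var[W]) = (12 - 14) / 5.8949 = -0.3393.
        Two-sided p = 2*Phi(z) = 0.734402.
Step 6: alpha = 0.1. fail to reject H0.

W+ = 16, W- = 12, W = min = 12, p = 0.734402, fail to reject H0.


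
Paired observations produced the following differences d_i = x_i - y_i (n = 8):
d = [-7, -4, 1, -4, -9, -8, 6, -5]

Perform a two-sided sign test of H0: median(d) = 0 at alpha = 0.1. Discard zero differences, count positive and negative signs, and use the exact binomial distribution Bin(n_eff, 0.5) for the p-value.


Step 1: Discard zero differences. Original n = 8; n_eff = number of nonzero differences = 8.
Nonzero differences (with sign): -7, -4, +1, -4, -9, -8, +6, -5
Step 2: Count signs: positive = 2, negative = 6.
Step 3: Under H0: P(positive) = 0.5, so the number of positives S ~ Bin(8, 0.5).
Step 4: Two-sided exact p-value = sum of Bin(8,0.5) probabilities at or below the observed probability = 0.289062.
Step 5: alpha = 0.1. fail to reject H0.

n_eff = 8, pos = 2, neg = 6, p = 0.289062, fail to reject H0.


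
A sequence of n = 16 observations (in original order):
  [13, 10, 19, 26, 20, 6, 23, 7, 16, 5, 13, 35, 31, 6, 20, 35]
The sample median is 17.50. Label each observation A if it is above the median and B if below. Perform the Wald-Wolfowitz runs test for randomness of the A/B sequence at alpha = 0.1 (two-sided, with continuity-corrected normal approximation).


Step 1: Compute median = 17.50; label A = above, B = below.
Labels in order: BBAAABABBBBAABAA  (n_A = 8, n_B = 8)
Step 2: Count runs R = 8.
Step 3: Under H0 (random ordering), E[R] = 2*n_A*n_B/(n_A+n_B) + 1 = 2*8*8/16 + 1 = 9.0000.
        Var[R] = 2*n_A*n_B*(2*n_A*n_B - n_A - n_B) / ((n_A+n_B)^2 * (n_A+n_B-1)) = 14336/3840 = 3.7333.
        SD[R] = 1.9322.
Step 4: Continuity-corrected z = (R + 0.5 - E[R]) / SD[R] = (8 + 0.5 - 9.0000) / 1.9322 = -0.2588.
Step 5: Two-sided p-value via normal approximation = 2*(1 - Phi(|z|)) = 0.795809.
Step 6: alpha = 0.1. fail to reject H0.

R = 8, z = -0.2588, p = 0.795809, fail to reject H0.


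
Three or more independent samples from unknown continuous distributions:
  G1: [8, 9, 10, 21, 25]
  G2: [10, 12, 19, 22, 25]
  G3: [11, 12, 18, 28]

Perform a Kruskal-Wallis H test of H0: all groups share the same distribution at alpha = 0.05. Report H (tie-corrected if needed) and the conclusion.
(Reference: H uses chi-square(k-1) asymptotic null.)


Step 1: Combine all N = 14 observations and assign midranks.
sorted (value, group, rank): (8,G1,1), (9,G1,2), (10,G1,3.5), (10,G2,3.5), (11,G3,5), (12,G2,6.5), (12,G3,6.5), (18,G3,8), (19,G2,9), (21,G1,10), (22,G2,11), (25,G1,12.5), (25,G2,12.5), (28,G3,14)
Step 2: Sum ranks within each group.
R_1 = 29 (n_1 = 5)
R_2 = 42.5 (n_2 = 5)
R_3 = 33.5 (n_3 = 4)
Step 3: H = 12/(N(N+1)) * sum(R_i^2/n_i) - 3(N+1)
     = 12/(14*15) * (29^2/5 + 42.5^2/5 + 33.5^2/4) - 3*15
     = 0.057143 * 810.013 - 45
     = 1.286429.
Step 4: Ties present; correction factor C = 1 - 18/(14^3 - 14) = 0.993407. Corrected H = 1.286429 / 0.993407 = 1.294967.
Step 5: Under H0, H ~ chi^2(2); p-value = 0.523361.
Step 6: alpha = 0.05. fail to reject H0.

H = 1.2950, df = 2, p = 0.523361, fail to reject H0.


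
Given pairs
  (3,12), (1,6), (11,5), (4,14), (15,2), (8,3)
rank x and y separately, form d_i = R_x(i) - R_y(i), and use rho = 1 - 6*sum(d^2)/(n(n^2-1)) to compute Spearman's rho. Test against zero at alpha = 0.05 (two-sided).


Step 1: Rank x and y separately (midranks; no ties here).
rank(x): 3->2, 1->1, 11->5, 4->3, 15->6, 8->4
rank(y): 12->5, 6->4, 5->3, 14->6, 2->1, 3->2
Step 2: d_i = R_x(i) - R_y(i); compute d_i^2.
  (2-5)^2=9, (1-4)^2=9, (5-3)^2=4, (3-6)^2=9, (6-1)^2=25, (4-2)^2=4
sum(d^2) = 60.
Step 3: rho = 1 - 6*60 / (6*(6^2 - 1)) = 1 - 360/210 = -0.714286.
Step 4: Under H0, t = rho * sqrt((n-2)/(1-rho^2)) = -2.0412 ~ t(4).
Step 5: Two-sided p-value from the t-distribution with 4 df = 0.110787.
Step 6: alpha = 0.05. fail to reject H0.

rho = -0.7143, p = 0.110787, fail to reject H0 at alpha = 0.05.


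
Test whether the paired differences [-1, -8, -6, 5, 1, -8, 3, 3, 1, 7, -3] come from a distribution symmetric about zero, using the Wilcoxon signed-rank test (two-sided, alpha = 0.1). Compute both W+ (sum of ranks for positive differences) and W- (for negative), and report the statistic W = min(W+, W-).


Step 1: Drop any zero differences (none here) and take |d_i|.
|d| = [1, 8, 6, 5, 1, 8, 3, 3, 1, 7, 3]
Step 2: Midrank |d_i| (ties get averaged ranks).
ranks: |1|->2, |8|->10.5, |6|->8, |5|->7, |1|->2, |8|->10.5, |3|->5, |3|->5, |1|->2, |7|->9, |3|->5
Step 3: Attach original signs; sum ranks with positive sign and with negative sign.
W+ = 7 + 2 + 5 + 5 + 2 + 9 = 30
W- = 2 + 10.5 + 8 + 10.5 + 5 = 36
(Check: W+ + W- = 66 should equal n(n+1)/2 = 66.)
Step 4: Test statistic W = min(W+, W-) = 30.
Step 5: Ties in |d|, so use the tie-corrected normal approximation.
        E[W] = n(n+1)/4 = 11*12/4 = 33.
        Tie groups: |d|=1 (t=3), |d|=3 (t=3), |d|=8 (t=2); sum(t^3 - t) = 54.
        Var[W] = n(n+1)(2n+1)/24 - sum(t^3-t)/48 = 3036/24 - 54/48 = 125.375.
        z = (W - E[W]) / sqrt(Var[W]) = (30 - 33) / 11.1971 = -0.2679.
        Two-sided p = 2*Phi(z) = 0.788756.
Step 6: alpha = 0.1. fail to reject H0.

W+ = 30, W- = 36, W = min = 30, p = 0.788756, fail to reject H0.


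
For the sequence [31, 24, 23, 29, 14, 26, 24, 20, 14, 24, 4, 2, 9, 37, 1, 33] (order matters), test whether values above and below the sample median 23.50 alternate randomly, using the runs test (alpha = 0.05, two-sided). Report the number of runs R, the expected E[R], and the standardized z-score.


Step 1: Compute median = 23.50; label A = above, B = below.
Labels in order: AABABAABBABBBABA  (n_A = 8, n_B = 8)
Step 2: Count runs R = 11.
Step 3: Under H0 (random ordering), E[R] = 2*n_A*n_B/(n_A+n_B) + 1 = 2*8*8/16 + 1 = 9.0000.
        Var[R] = 2*n_A*n_B*(2*n_A*n_B - n_A - n_B) / ((n_A+n_B)^2 * (n_A+n_B-1)) = 14336/3840 = 3.7333.
        SD[R] = 1.9322.
Step 4: Continuity-corrected z = (R - 0.5 - E[R]) / SD[R] = (11 - 0.5 - 9.0000) / 1.9322 = 0.7763.
Step 5: Two-sided p-value via normal approximation = 2*(1 - Phi(|z|)) = 0.437558.
Step 6: alpha = 0.05. fail to reject H0.

R = 11, z = 0.7763, p = 0.437558, fail to reject H0.


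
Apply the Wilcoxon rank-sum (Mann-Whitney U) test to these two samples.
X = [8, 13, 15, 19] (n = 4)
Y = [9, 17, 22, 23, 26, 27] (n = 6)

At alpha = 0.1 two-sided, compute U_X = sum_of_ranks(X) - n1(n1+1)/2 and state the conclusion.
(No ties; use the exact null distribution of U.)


Step 1: Combine and sort all 10 observations; assign midranks.
sorted (value, group): (8,X), (9,Y), (13,X), (15,X), (17,Y), (19,X), (22,Y), (23,Y), (26,Y), (27,Y)
ranks: 8->1, 9->2, 13->3, 15->4, 17->5, 19->6, 22->7, 23->8, 26->9, 27->10
Step 2: Rank sum for X: R1 = 1 + 3 + 4 + 6 = 14.
Step 3: U_X = R1 - n1(n1+1)/2 = 14 - 4*5/2 = 14 - 10 = 4.
       U_Y = n1*n2 - U_X = 24 - 4 = 20.
Step 4: No ties, so the exact null distribution of U (based on enumerating the C(10,4) = 210 equally likely rank assignments) gives the two-sided p-value.
Step 5: p-value = 0.114286; compare to alpha = 0.1. fail to reject H0.

U_X = 4, p = 0.114286, fail to reject H0 at alpha = 0.1.


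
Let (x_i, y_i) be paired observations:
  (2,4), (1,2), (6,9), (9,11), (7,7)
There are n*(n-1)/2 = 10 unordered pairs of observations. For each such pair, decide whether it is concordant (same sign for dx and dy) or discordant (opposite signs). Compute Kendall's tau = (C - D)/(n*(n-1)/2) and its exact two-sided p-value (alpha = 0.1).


Step 1: Enumerate the 10 unordered pairs (i,j) with i<j and classify each by sign(x_j-x_i) * sign(y_j-y_i).
  (1,2):dx=-1,dy=-2->C; (1,3):dx=+4,dy=+5->C; (1,4):dx=+7,dy=+7->C; (1,5):dx=+5,dy=+3->C
  (2,3):dx=+5,dy=+7->C; (2,4):dx=+8,dy=+9->C; (2,5):dx=+6,dy=+5->C; (3,4):dx=+3,dy=+2->C
  (3,5):dx=+1,dy=-2->D; (4,5):dx=-2,dy=-4->C
Step 2: C = 9, D = 1, total pairs = 10.
Step 3: tau = (C - D)/(n(n-1)/2) = (9 - 1)/10 = 0.800000.
Step 4: Exact two-sided p-value (enumerate n! = 120 permutations of y under H0): p = 0.083333.
Step 5: alpha = 0.1. reject H0.

tau_b = 0.8000 (C=9, D=1), p = 0.083333, reject H0.


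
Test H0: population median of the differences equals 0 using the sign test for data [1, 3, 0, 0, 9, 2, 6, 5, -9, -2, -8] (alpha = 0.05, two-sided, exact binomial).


Step 1: Discard zero differences. Original n = 11; n_eff = number of nonzero differences = 9.
Nonzero differences (with sign): +1, +3, +9, +2, +6, +5, -9, -2, -8
Step 2: Count signs: positive = 6, negative = 3.
Step 3: Under H0: P(positive) = 0.5, so the number of positives S ~ Bin(9, 0.5).
Step 4: Two-sided exact p-value = sum of Bin(9,0.5) probabilities at or below the observed probability = 0.507812.
Step 5: alpha = 0.05. fail to reject H0.

n_eff = 9, pos = 6, neg = 3, p = 0.507812, fail to reject H0.


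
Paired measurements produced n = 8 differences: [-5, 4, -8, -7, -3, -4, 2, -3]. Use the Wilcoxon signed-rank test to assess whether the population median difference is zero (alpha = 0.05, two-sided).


Step 1: Drop any zero differences (none here) and take |d_i|.
|d| = [5, 4, 8, 7, 3, 4, 2, 3]
Step 2: Midrank |d_i| (ties get averaged ranks).
ranks: |5|->6, |4|->4.5, |8|->8, |7|->7, |3|->2.5, |4|->4.5, |2|->1, |3|->2.5
Step 3: Attach original signs; sum ranks with positive sign and with negative sign.
W+ = 4.5 + 1 = 5.5
W- = 6 + 8 + 7 + 2.5 + 4.5 + 2.5 = 30.5
(Check: W+ + W- = 36 should equal n(n+1)/2 = 36.)
Step 4: Test statistic W = min(W+, W-) = 5.5.
Step 5: Ties in |d|, so use the tie-corrected normal approximation.
        E[W] = n(n+1)/4 = 8*9/4 = 18.
        Tie groups: |d|=3 (t=2), |d|=4 (t=2); sum(t^3 - t) = 12.
        Var[W] = n(n+1)(2n+1)/24 - sum(t^3-t)/48 = 1224/24 - 12/48 = 50.75.
        z = (W - E[W]) / sqrt(Var[W]) = (5.5 - 18) / 7.1239 = -1.7547.
        Two-sided p = 2*Phi(z) = 0.079318.
Step 6: alpha = 0.05. fail to reject H0.

W+ = 5.5, W- = 30.5, W = min = 5.5, p = 0.079318, fail to reject H0.


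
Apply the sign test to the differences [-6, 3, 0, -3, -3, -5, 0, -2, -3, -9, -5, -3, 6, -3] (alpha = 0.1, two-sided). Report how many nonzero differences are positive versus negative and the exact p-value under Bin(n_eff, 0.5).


Step 1: Discard zero differences. Original n = 14; n_eff = number of nonzero differences = 12.
Nonzero differences (with sign): -6, +3, -3, -3, -5, -2, -3, -9, -5, -3, +6, -3
Step 2: Count signs: positive = 2, negative = 10.
Step 3: Under H0: P(positive) = 0.5, so the number of positives S ~ Bin(12, 0.5).
Step 4: Two-sided exact p-value = sum of Bin(12,0.5) probabilities at or below the observed probability = 0.038574.
Step 5: alpha = 0.1. reject H0.

n_eff = 12, pos = 2, neg = 10, p = 0.038574, reject H0.


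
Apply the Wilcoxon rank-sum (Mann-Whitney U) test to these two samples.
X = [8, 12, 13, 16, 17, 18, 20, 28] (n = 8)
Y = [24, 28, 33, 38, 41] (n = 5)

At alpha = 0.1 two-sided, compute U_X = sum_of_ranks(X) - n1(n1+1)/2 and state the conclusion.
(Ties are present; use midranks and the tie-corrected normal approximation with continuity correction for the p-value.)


Step 1: Combine and sort all 13 observations; assign midranks.
sorted (value, group): (8,X), (12,X), (13,X), (16,X), (17,X), (18,X), (20,X), (24,Y), (28,X), (28,Y), (33,Y), (38,Y), (41,Y)
ranks: 8->1, 12->2, 13->3, 16->4, 17->5, 18->6, 20->7, 24->8, 28->9.5, 28->9.5, 33->11, 38->12, 41->13
Step 2: Rank sum for X: R1 = 1 + 2 + 3 + 4 + 5 + 6 + 7 + 9.5 = 37.5.
Step 3: U_X = R1 - n1(n1+1)/2 = 37.5 - 8*9/2 = 37.5 - 36 = 1.5.
       U_Y = n1*n2 - U_X = 40 - 1.5 = 38.5.
Step 4: Ties are present, so use the tie-corrected normal approximation (with continuity correction) for the p-value.
Step 5: p-value = 0.008326; compare to alpha = 0.1. reject H0.

U_X = 1.5, p = 0.008326, reject H0 at alpha = 0.1.


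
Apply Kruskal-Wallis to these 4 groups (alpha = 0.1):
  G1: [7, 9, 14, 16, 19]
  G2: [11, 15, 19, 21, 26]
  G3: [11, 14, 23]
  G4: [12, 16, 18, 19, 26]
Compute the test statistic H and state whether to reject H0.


Step 1: Combine all N = 18 observations and assign midranks.
sorted (value, group, rank): (7,G1,1), (9,G1,2), (11,G2,3.5), (11,G3,3.5), (12,G4,5), (14,G1,6.5), (14,G3,6.5), (15,G2,8), (16,G1,9.5), (16,G4,9.5), (18,G4,11), (19,G1,13), (19,G2,13), (19,G4,13), (21,G2,15), (23,G3,16), (26,G2,17.5), (26,G4,17.5)
Step 2: Sum ranks within each group.
R_1 = 32 (n_1 = 5)
R_2 = 57 (n_2 = 5)
R_3 = 26 (n_3 = 3)
R_4 = 56 (n_4 = 5)
Step 3: H = 12/(N(N+1)) * sum(R_i^2/n_i) - 3(N+1)
     = 12/(18*19) * (32^2/5 + 57^2/5 + 26^2/3 + 56^2/5) - 3*19
     = 0.035088 * 1707.13 - 57
     = 2.899415.
Step 4: Ties present; correction factor C = 1 - 48/(18^3 - 18) = 0.991744. Corrected H = 2.899415 / 0.991744 = 2.923552.
Step 5: Under H0, H ~ chi^2(3); p-value = 0.403563.
Step 6: alpha = 0.1. fail to reject H0.

H = 2.9236, df = 3, p = 0.403563, fail to reject H0.


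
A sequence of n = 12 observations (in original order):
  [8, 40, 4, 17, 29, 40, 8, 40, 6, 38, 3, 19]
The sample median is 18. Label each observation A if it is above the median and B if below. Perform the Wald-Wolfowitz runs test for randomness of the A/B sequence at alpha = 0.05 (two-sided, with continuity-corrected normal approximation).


Step 1: Compute median = 18; label A = above, B = below.
Labels in order: BABBAABABABA  (n_A = 6, n_B = 6)
Step 2: Count runs R = 10.
Step 3: Under H0 (random ordering), E[R] = 2*n_A*n_B/(n_A+n_B) + 1 = 2*6*6/12 + 1 = 7.0000.
        Var[R] = 2*n_A*n_B*(2*n_A*n_B - n_A - n_B) / ((n_A+n_B)^2 * (n_A+n_B-1)) = 4320/1584 = 2.7273.
        SD[R] = 1.6514.
Step 4: Continuity-corrected z = (R - 0.5 - E[R]) / SD[R] = (10 - 0.5 - 7.0000) / 1.6514 = 1.5138.
Step 5: Two-sided p-value via normal approximation = 2*(1 - Phi(|z|)) = 0.130070.
Step 6: alpha = 0.05. fail to reject H0.

R = 10, z = 1.5138, p = 0.130070, fail to reject H0.


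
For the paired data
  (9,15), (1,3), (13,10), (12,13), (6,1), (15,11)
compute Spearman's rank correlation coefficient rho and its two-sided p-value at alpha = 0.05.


Step 1: Rank x and y separately (midranks; no ties here).
rank(x): 9->3, 1->1, 13->5, 12->4, 6->2, 15->6
rank(y): 15->6, 3->2, 10->3, 13->5, 1->1, 11->4
Step 2: d_i = R_x(i) - R_y(i); compute d_i^2.
  (3-6)^2=9, (1-2)^2=1, (5-3)^2=4, (4-5)^2=1, (2-1)^2=1, (6-4)^2=4
sum(d^2) = 20.
Step 3: rho = 1 - 6*20 / (6*(6^2 - 1)) = 1 - 120/210 = 0.428571.
Step 4: Under H0, t = rho * sqrt((n-2)/(1-rho^2)) = 0.9487 ~ t(4).
Step 5: Two-sided p-value from the t-distribution with 4 df = 0.396501.
Step 6: alpha = 0.05. fail to reject H0.

rho = 0.4286, p = 0.396501, fail to reject H0 at alpha = 0.05.


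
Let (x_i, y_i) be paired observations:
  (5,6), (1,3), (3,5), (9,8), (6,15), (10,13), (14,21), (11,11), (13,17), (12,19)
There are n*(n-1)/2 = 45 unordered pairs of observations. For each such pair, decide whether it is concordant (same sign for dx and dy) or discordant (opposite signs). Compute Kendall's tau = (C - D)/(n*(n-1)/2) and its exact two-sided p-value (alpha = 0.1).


Step 1: Enumerate the 45 unordered pairs (i,j) with i<j and classify each by sign(x_j-x_i) * sign(y_j-y_i).
  (1,2):dx=-4,dy=-3->C; (1,3):dx=-2,dy=-1->C; (1,4):dx=+4,dy=+2->C; (1,5):dx=+1,dy=+9->C
  (1,6):dx=+5,dy=+7->C; (1,7):dx=+9,dy=+15->C; (1,8):dx=+6,dy=+5->C; (1,9):dx=+8,dy=+11->C
  (1,10):dx=+7,dy=+13->C; (2,3):dx=+2,dy=+2->C; (2,4):dx=+8,dy=+5->C; (2,5):dx=+5,dy=+12->C
  (2,6):dx=+9,dy=+10->C; (2,7):dx=+13,dy=+18->C; (2,8):dx=+10,dy=+8->C; (2,9):dx=+12,dy=+14->C
  (2,10):dx=+11,dy=+16->C; (3,4):dx=+6,dy=+3->C; (3,5):dx=+3,dy=+10->C; (3,6):dx=+7,dy=+8->C
  (3,7):dx=+11,dy=+16->C; (3,8):dx=+8,dy=+6->C; (3,9):dx=+10,dy=+12->C; (3,10):dx=+9,dy=+14->C
  (4,5):dx=-3,dy=+7->D; (4,6):dx=+1,dy=+5->C; (4,7):dx=+5,dy=+13->C; (4,8):dx=+2,dy=+3->C
  (4,9):dx=+4,dy=+9->C; (4,10):dx=+3,dy=+11->C; (5,6):dx=+4,dy=-2->D; (5,7):dx=+8,dy=+6->C
  (5,8):dx=+5,dy=-4->D; (5,9):dx=+7,dy=+2->C; (5,10):dx=+6,dy=+4->C; (6,7):dx=+4,dy=+8->C
  (6,8):dx=+1,dy=-2->D; (6,9):dx=+3,dy=+4->C; (6,10):dx=+2,dy=+6->C; (7,8):dx=-3,dy=-10->C
  (7,9):dx=-1,dy=-4->C; (7,10):dx=-2,dy=-2->C; (8,9):dx=+2,dy=+6->C; (8,10):dx=+1,dy=+8->C
  (9,10):dx=-1,dy=+2->D
Step 2: C = 40, D = 5, total pairs = 45.
Step 3: tau = (C - D)/(n(n-1)/2) = (40 - 5)/45 = 0.777778.
Step 4: Exact two-sided p-value (enumerate n! = 3628800 permutations of y under H0): p = 0.000946.
Step 5: alpha = 0.1. reject H0.

tau_b = 0.7778 (C=40, D=5), p = 0.000946, reject H0.


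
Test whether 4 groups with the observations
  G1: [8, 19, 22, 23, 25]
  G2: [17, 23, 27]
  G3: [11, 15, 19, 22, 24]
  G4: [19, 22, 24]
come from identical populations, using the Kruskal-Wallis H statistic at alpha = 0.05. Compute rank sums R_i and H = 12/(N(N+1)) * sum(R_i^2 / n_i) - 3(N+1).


Step 1: Combine all N = 16 observations and assign midranks.
sorted (value, group, rank): (8,G1,1), (11,G3,2), (15,G3,3), (17,G2,4), (19,G1,6), (19,G3,6), (19,G4,6), (22,G1,9), (22,G3,9), (22,G4,9), (23,G1,11.5), (23,G2,11.5), (24,G3,13.5), (24,G4,13.5), (25,G1,15), (27,G2,16)
Step 2: Sum ranks within each group.
R_1 = 42.5 (n_1 = 5)
R_2 = 31.5 (n_2 = 3)
R_3 = 33.5 (n_3 = 5)
R_4 = 28.5 (n_4 = 3)
Step 3: H = 12/(N(N+1)) * sum(R_i^2/n_i) - 3(N+1)
     = 12/(16*17) * (42.5^2/5 + 31.5^2/3 + 33.5^2/5 + 28.5^2/3) - 3*17
     = 0.044118 * 1187.2 - 51
     = 1.376471.
Step 4: Ties present; correction factor C = 1 - 60/(16^3 - 16) = 0.985294. Corrected H = 1.376471 / 0.985294 = 1.397015.
Step 5: Under H0, H ~ chi^2(3); p-value = 0.706235.
Step 6: alpha = 0.05. fail to reject H0.

H = 1.3970, df = 3, p = 0.706235, fail to reject H0.


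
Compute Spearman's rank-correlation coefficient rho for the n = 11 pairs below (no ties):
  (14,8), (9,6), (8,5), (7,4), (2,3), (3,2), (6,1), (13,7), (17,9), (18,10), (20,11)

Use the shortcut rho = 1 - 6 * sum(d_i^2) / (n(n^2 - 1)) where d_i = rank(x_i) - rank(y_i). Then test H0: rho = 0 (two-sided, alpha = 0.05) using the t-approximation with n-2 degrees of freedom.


Step 1: Rank x and y separately (midranks; no ties here).
rank(x): 14->8, 9->6, 8->5, 7->4, 2->1, 3->2, 6->3, 13->7, 17->9, 18->10, 20->11
rank(y): 8->8, 6->6, 5->5, 4->4, 3->3, 2->2, 1->1, 7->7, 9->9, 10->10, 11->11
Step 2: d_i = R_x(i) - R_y(i); compute d_i^2.
  (8-8)^2=0, (6-6)^2=0, (5-5)^2=0, (4-4)^2=0, (1-3)^2=4, (2-2)^2=0, (3-1)^2=4, (7-7)^2=0, (9-9)^2=0, (10-10)^2=0, (11-11)^2=0
sum(d^2) = 8.
Step 3: rho = 1 - 6*8 / (11*(11^2 - 1)) = 1 - 48/1320 = 0.963636.
Step 4: Under H0, t = rho * sqrt((n-2)/(1-rho^2)) = 10.8186 ~ t(9).
Step 5: Two-sided p-value from the t-distribution with 9 df = 0.000002.
Step 6: alpha = 0.05. reject H0.

rho = 0.9636, p = 0.000002, reject H0 at alpha = 0.05.


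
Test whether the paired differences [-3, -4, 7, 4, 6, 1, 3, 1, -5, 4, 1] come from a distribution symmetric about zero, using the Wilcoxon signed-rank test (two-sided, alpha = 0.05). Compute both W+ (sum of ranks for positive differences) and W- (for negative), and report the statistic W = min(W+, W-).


Step 1: Drop any zero differences (none here) and take |d_i|.
|d| = [3, 4, 7, 4, 6, 1, 3, 1, 5, 4, 1]
Step 2: Midrank |d_i| (ties get averaged ranks).
ranks: |3|->4.5, |4|->7, |7|->11, |4|->7, |6|->10, |1|->2, |3|->4.5, |1|->2, |5|->9, |4|->7, |1|->2
Step 3: Attach original signs; sum ranks with positive sign and with negative sign.
W+ = 11 + 7 + 10 + 2 + 4.5 + 2 + 7 + 2 = 45.5
W- = 4.5 + 7 + 9 = 20.5
(Check: W+ + W- = 66 should equal n(n+1)/2 = 66.)
Step 4: Test statistic W = min(W+, W-) = 20.5.
Step 5: Ties in |d|, so use the tie-corrected normal approximation.
        E[W] = n(n+1)/4 = 11*12/4 = 33.
        Tie groups: |d|=1 (t=3), |d|=3 (t=2), |d|=4 (t=3); sum(t^3 - t) = 54.
        Var[W] = n(n+1)(2n+1)/24 - sum(t^3-t)/48 = 3036/24 - 54/48 = 125.375.
        z = (W - E[W]) / sqrt(Var[W]) = (20.5 - 33) / 11.1971 = -1.1164.
        Two-sided p = 2*Phi(z) = 0.264268.
Step 6: alpha = 0.05. fail to reject H0.

W+ = 45.5, W- = 20.5, W = min = 20.5, p = 0.264268, fail to reject H0.


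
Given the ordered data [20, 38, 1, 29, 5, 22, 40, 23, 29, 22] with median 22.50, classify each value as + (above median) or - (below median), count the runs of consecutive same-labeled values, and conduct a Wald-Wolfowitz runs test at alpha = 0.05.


Step 1: Compute median = 22.50; label A = above, B = below.
Labels in order: BABABBAAAB  (n_A = 5, n_B = 5)
Step 2: Count runs R = 7.
Step 3: Under H0 (random ordering), E[R] = 2*n_A*n_B/(n_A+n_B) + 1 = 2*5*5/10 + 1 = 6.0000.
        Var[R] = 2*n_A*n_B*(2*n_A*n_B - n_A - n_B) / ((n_A+n_B)^2 * (n_A+n_B-1)) = 2000/900 = 2.2222.
        SD[R] = 1.4907.
Step 4: Continuity-corrected z = (R - 0.5 - E[R]) / SD[R] = (7 - 0.5 - 6.0000) / 1.4907 = 0.3354.
Step 5: Two-sided p-value via normal approximation = 2*(1 - Phi(|z|)) = 0.737316.
Step 6: alpha = 0.05. fail to reject H0.

R = 7, z = 0.3354, p = 0.737316, fail to reject H0.


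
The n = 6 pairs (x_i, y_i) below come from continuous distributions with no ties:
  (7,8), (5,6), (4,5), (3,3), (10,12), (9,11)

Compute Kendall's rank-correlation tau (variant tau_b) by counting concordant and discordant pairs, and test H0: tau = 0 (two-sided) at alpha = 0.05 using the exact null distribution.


Step 1: Enumerate the 15 unordered pairs (i,j) with i<j and classify each by sign(x_j-x_i) * sign(y_j-y_i).
  (1,2):dx=-2,dy=-2->C; (1,3):dx=-3,dy=-3->C; (1,4):dx=-4,dy=-5->C; (1,5):dx=+3,dy=+4->C
  (1,6):dx=+2,dy=+3->C; (2,3):dx=-1,dy=-1->C; (2,4):dx=-2,dy=-3->C; (2,5):dx=+5,dy=+6->C
  (2,6):dx=+4,dy=+5->C; (3,4):dx=-1,dy=-2->C; (3,5):dx=+6,dy=+7->C; (3,6):dx=+5,dy=+6->C
  (4,5):dx=+7,dy=+9->C; (4,6):dx=+6,dy=+8->C; (5,6):dx=-1,dy=-1->C
Step 2: C = 15, D = 0, total pairs = 15.
Step 3: tau = (C - D)/(n(n-1)/2) = (15 - 0)/15 = 1.000000.
Step 4: Exact two-sided p-value (enumerate n! = 720 permutations of y under H0): p = 0.002778.
Step 5: alpha = 0.05. reject H0.

tau_b = 1.0000 (C=15, D=0), p = 0.002778, reject H0.


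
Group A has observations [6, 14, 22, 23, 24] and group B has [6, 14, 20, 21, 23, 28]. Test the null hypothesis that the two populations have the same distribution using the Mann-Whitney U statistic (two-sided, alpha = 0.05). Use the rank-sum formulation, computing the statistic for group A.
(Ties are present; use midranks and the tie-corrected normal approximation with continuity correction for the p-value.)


Step 1: Combine and sort all 11 observations; assign midranks.
sorted (value, group): (6,X), (6,Y), (14,X), (14,Y), (20,Y), (21,Y), (22,X), (23,X), (23,Y), (24,X), (28,Y)
ranks: 6->1.5, 6->1.5, 14->3.5, 14->3.5, 20->5, 21->6, 22->7, 23->8.5, 23->8.5, 24->10, 28->11
Step 2: Rank sum for X: R1 = 1.5 + 3.5 + 7 + 8.5 + 10 = 30.5.
Step 3: U_X = R1 - n1(n1+1)/2 = 30.5 - 5*6/2 = 30.5 - 15 = 15.5.
       U_Y = n1*n2 - U_X = 30 - 15.5 = 14.5.
Step 4: Ties are present, so use the tie-corrected normal approximation (with continuity correction) for the p-value.
Step 5: p-value = 1.000000; compare to alpha = 0.05. fail to reject H0.

U_X = 15.5, p = 1.000000, fail to reject H0 at alpha = 0.05.


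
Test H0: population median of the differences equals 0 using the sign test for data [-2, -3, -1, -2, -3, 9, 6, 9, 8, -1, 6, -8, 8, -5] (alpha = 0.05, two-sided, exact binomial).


Step 1: Discard zero differences. Original n = 14; n_eff = number of nonzero differences = 14.
Nonzero differences (with sign): -2, -3, -1, -2, -3, +9, +6, +9, +8, -1, +6, -8, +8, -5
Step 2: Count signs: positive = 6, negative = 8.
Step 3: Under H0: P(positive) = 0.5, so the number of positives S ~ Bin(14, 0.5).
Step 4: Two-sided exact p-value = sum of Bin(14,0.5) probabilities at or below the observed probability = 0.790527.
Step 5: alpha = 0.05. fail to reject H0.

n_eff = 14, pos = 6, neg = 8, p = 0.790527, fail to reject H0.


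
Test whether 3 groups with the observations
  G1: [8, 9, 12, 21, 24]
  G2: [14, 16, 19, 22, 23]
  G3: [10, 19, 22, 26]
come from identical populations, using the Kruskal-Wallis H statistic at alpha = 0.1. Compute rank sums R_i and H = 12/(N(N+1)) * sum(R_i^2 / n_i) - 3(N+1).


Step 1: Combine all N = 14 observations and assign midranks.
sorted (value, group, rank): (8,G1,1), (9,G1,2), (10,G3,3), (12,G1,4), (14,G2,5), (16,G2,6), (19,G2,7.5), (19,G3,7.5), (21,G1,9), (22,G2,10.5), (22,G3,10.5), (23,G2,12), (24,G1,13), (26,G3,14)
Step 2: Sum ranks within each group.
R_1 = 29 (n_1 = 5)
R_2 = 41 (n_2 = 5)
R_3 = 35 (n_3 = 4)
Step 3: H = 12/(N(N+1)) * sum(R_i^2/n_i) - 3(N+1)
     = 12/(14*15) * (29^2/5 + 41^2/5 + 35^2/4) - 3*15
     = 0.057143 * 810.65 - 45
     = 1.322857.
Step 4: Ties present; correction factor C = 1 - 12/(14^3 - 14) = 0.995604. Corrected H = 1.322857 / 0.995604 = 1.328698.
Step 5: Under H0, H ~ chi^2(2); p-value = 0.514609.
Step 6: alpha = 0.1. fail to reject H0.

H = 1.3287, df = 2, p = 0.514609, fail to reject H0.


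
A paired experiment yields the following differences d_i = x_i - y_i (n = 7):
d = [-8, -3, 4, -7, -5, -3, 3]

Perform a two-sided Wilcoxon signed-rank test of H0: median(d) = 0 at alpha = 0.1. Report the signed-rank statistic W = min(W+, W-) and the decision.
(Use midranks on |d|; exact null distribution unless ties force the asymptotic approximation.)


Step 1: Drop any zero differences (none here) and take |d_i|.
|d| = [8, 3, 4, 7, 5, 3, 3]
Step 2: Midrank |d_i| (ties get averaged ranks).
ranks: |8|->7, |3|->2, |4|->4, |7|->6, |5|->5, |3|->2, |3|->2
Step 3: Attach original signs; sum ranks with positive sign and with negative sign.
W+ = 4 + 2 = 6
W- = 7 + 2 + 6 + 5 + 2 = 22
(Check: W+ + W- = 28 should equal n(n+1)/2 = 28.)
Step 4: Test statistic W = min(W+, W-) = 6.
Step 5: Ties in |d|, so use the tie-corrected normal approximation.
        E[W] = n(n+1)/4 = 7*8/4 = 14.
        Tie groups: |d|=3 (t=3); sum(t^3 - t) = 24.
        Var[W] = n(n+1)(2n+1)/24 - sum(t^3-t)/48 = 840/24 - 24/48 = 34.5.
        z = (W - E[W]) / sqrt(Var[W]) = (6 - 14) / 5.8737 = -1.3620.
        Two-sided p = 2*Phi(z) = 0.173195.
Step 6: alpha = 0.1. fail to reject H0.

W+ = 6, W- = 22, W = min = 6, p = 0.173195, fail to reject H0.


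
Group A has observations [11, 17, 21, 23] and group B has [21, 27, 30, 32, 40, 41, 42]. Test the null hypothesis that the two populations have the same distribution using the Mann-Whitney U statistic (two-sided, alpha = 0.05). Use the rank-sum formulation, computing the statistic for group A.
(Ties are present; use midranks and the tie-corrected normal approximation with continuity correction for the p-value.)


Step 1: Combine and sort all 11 observations; assign midranks.
sorted (value, group): (11,X), (17,X), (21,X), (21,Y), (23,X), (27,Y), (30,Y), (32,Y), (40,Y), (41,Y), (42,Y)
ranks: 11->1, 17->2, 21->3.5, 21->3.5, 23->5, 27->6, 30->7, 32->8, 40->9, 41->10, 42->11
Step 2: Rank sum for X: R1 = 1 + 2 + 3.5 + 5 = 11.5.
Step 3: U_X = R1 - n1(n1+1)/2 = 11.5 - 4*5/2 = 11.5 - 10 = 1.5.
       U_Y = n1*n2 - U_X = 28 - 1.5 = 26.5.
Step 4: Ties are present, so use the tie-corrected normal approximation (with continuity correction) for the p-value.
Step 5: p-value = 0.023029; compare to alpha = 0.05. reject H0.

U_X = 1.5, p = 0.023029, reject H0 at alpha = 0.05.


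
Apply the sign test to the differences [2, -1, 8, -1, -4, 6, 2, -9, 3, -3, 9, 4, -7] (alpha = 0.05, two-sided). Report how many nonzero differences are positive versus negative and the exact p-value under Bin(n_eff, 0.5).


Step 1: Discard zero differences. Original n = 13; n_eff = number of nonzero differences = 13.
Nonzero differences (with sign): +2, -1, +8, -1, -4, +6, +2, -9, +3, -3, +9, +4, -7
Step 2: Count signs: positive = 7, negative = 6.
Step 3: Under H0: P(positive) = 0.5, so the number of positives S ~ Bin(13, 0.5).
Step 4: Two-sided exact p-value = sum of Bin(13,0.5) probabilities at or below the observed probability = 1.000000.
Step 5: alpha = 0.05. fail to reject H0.

n_eff = 13, pos = 7, neg = 6, p = 1.000000, fail to reject H0.


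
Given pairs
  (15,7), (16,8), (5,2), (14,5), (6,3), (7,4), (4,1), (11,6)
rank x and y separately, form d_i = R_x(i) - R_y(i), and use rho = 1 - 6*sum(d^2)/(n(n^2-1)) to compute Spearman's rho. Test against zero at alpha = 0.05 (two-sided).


Step 1: Rank x and y separately (midranks; no ties here).
rank(x): 15->7, 16->8, 5->2, 14->6, 6->3, 7->4, 4->1, 11->5
rank(y): 7->7, 8->8, 2->2, 5->5, 3->3, 4->4, 1->1, 6->6
Step 2: d_i = R_x(i) - R_y(i); compute d_i^2.
  (7-7)^2=0, (8-8)^2=0, (2-2)^2=0, (6-5)^2=1, (3-3)^2=0, (4-4)^2=0, (1-1)^2=0, (5-6)^2=1
sum(d^2) = 2.
Step 3: rho = 1 - 6*2 / (8*(8^2 - 1)) = 1 - 12/504 = 0.976190.
Step 4: Under H0, t = rho * sqrt((n-2)/(1-rho^2)) = 11.0235 ~ t(6).
Step 5: Two-sided p-value from the t-distribution with 6 df = 0.000033.
Step 6: alpha = 0.05. reject H0.

rho = 0.9762, p = 0.000033, reject H0 at alpha = 0.05.


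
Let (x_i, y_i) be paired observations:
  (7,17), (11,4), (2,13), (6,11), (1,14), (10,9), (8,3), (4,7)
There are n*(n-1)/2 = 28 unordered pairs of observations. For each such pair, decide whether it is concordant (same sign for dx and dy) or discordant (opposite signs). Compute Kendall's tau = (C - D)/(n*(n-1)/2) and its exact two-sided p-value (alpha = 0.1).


Step 1: Enumerate the 28 unordered pairs (i,j) with i<j and classify each by sign(x_j-x_i) * sign(y_j-y_i).
  (1,2):dx=+4,dy=-13->D; (1,3):dx=-5,dy=-4->C; (1,4):dx=-1,dy=-6->C; (1,5):dx=-6,dy=-3->C
  (1,6):dx=+3,dy=-8->D; (1,7):dx=+1,dy=-14->D; (1,8):dx=-3,dy=-10->C; (2,3):dx=-9,dy=+9->D
  (2,4):dx=-5,dy=+7->D; (2,5):dx=-10,dy=+10->D; (2,6):dx=-1,dy=+5->D; (2,7):dx=-3,dy=-1->C
  (2,8):dx=-7,dy=+3->D; (3,4):dx=+4,dy=-2->D; (3,5):dx=-1,dy=+1->D; (3,6):dx=+8,dy=-4->D
  (3,7):dx=+6,dy=-10->D; (3,8):dx=+2,dy=-6->D; (4,5):dx=-5,dy=+3->D; (4,6):dx=+4,dy=-2->D
  (4,7):dx=+2,dy=-8->D; (4,8):dx=-2,dy=-4->C; (5,6):dx=+9,dy=-5->D; (5,7):dx=+7,dy=-11->D
  (5,8):dx=+3,dy=-7->D; (6,7):dx=-2,dy=-6->C; (6,8):dx=-6,dy=-2->C; (7,8):dx=-4,dy=+4->D
Step 2: C = 8, D = 20, total pairs = 28.
Step 3: tau = (C - D)/(n(n-1)/2) = (8 - 20)/28 = -0.428571.
Step 4: Exact two-sided p-value (enumerate n! = 40320 permutations of y under H0): p = 0.178869.
Step 5: alpha = 0.1. fail to reject H0.

tau_b = -0.4286 (C=8, D=20), p = 0.178869, fail to reject H0.
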